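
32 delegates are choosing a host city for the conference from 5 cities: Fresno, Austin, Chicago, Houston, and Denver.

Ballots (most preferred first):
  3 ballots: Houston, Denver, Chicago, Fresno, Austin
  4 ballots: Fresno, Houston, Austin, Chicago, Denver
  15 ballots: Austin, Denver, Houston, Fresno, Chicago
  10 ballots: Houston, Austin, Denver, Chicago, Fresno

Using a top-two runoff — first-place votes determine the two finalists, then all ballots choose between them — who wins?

Houston

Round 1 first-place votes: Fresno 4, Austin 15, Chicago 0, Houston 13, Denver 0. Austin and Houston advance.
Runoff: Austin is ranked above Houston on 15 ballots, Houston above Austin on 17.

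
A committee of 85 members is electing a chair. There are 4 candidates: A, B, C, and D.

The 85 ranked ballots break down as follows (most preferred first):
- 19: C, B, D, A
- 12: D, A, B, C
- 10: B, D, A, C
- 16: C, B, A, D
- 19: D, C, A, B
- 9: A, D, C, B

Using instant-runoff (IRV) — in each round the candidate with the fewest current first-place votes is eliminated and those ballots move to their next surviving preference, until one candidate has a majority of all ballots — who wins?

D

Round 1: A 9, B 10, C 35, D 31. A eliminated.
Round 2: B 10, C 35, D 40. B eliminated.
Round 3: C 35, D 50. D has a majority (≥43).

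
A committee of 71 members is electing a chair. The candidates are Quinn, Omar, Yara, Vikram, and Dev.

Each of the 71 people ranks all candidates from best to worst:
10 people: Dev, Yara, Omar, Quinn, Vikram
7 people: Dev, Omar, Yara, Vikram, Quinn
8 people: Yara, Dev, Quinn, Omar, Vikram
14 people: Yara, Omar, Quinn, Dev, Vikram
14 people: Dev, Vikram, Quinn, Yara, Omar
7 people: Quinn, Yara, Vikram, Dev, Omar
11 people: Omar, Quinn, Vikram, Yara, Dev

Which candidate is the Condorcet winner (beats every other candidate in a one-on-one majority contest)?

Yara

Yara vs Quinn: 39–32
Yara vs Omar: 53–18
Yara vs Vikram: 46–25
Yara vs Dev: 40–31
Yara beats every other candidate.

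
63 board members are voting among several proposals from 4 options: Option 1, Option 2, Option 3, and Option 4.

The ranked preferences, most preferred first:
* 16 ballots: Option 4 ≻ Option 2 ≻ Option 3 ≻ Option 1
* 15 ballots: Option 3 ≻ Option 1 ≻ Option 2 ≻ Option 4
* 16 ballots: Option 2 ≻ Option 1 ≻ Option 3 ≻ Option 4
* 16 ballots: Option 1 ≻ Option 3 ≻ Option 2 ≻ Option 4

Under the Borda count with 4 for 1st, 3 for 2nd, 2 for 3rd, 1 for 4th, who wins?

Option 1: 16×1 + 15×3 + 16×3 + 16×4 = 173
Option 2: 16×3 + 15×2 + 16×4 + 16×2 = 174
Option 3: 16×2 + 15×4 + 16×2 + 16×3 = 172
Option 4: 16×4 + 15×1 + 16×1 + 16×1 = 111

Option 2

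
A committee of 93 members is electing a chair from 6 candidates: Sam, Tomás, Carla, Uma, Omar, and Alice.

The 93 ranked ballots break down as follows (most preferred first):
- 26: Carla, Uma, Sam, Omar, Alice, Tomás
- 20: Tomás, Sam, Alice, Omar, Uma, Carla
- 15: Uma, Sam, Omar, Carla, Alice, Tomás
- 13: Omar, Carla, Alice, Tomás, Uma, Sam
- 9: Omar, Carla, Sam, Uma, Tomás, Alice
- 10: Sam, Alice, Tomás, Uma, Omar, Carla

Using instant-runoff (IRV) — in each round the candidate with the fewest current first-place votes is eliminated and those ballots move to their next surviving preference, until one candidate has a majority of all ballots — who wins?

Round 1: Sam 10, Tomás 20, Carla 26, Uma 15, Omar 22, Alice 0. Alice eliminated.
Round 2: Sam 10, Tomás 20, Carla 26, Uma 15, Omar 22. Sam eliminated.
Round 3: Tomás 30, Carla 26, Uma 15, Omar 22. Uma eliminated.
Round 4: Tomás 30, Carla 26, Omar 37. Carla eliminated.
Round 5: Tomás 30, Omar 63. Omar has a majority (≥47).

Omar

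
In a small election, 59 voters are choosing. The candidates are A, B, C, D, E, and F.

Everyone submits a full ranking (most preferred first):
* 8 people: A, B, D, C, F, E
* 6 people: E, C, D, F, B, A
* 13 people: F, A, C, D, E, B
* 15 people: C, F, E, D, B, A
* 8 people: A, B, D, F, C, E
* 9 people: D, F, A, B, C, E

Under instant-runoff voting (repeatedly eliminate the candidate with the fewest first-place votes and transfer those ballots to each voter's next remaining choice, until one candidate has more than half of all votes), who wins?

F

Round 1: A 16, B 0, C 15, D 9, E 6, F 13. B eliminated.
Round 2: A 16, C 15, D 9, E 6, F 13. E eliminated.
Round 3: A 16, C 21, D 9, F 13. D eliminated.
Round 4: A 16, C 21, F 22. A eliminated.
Round 5: C 29, F 30. F has a majority (≥30).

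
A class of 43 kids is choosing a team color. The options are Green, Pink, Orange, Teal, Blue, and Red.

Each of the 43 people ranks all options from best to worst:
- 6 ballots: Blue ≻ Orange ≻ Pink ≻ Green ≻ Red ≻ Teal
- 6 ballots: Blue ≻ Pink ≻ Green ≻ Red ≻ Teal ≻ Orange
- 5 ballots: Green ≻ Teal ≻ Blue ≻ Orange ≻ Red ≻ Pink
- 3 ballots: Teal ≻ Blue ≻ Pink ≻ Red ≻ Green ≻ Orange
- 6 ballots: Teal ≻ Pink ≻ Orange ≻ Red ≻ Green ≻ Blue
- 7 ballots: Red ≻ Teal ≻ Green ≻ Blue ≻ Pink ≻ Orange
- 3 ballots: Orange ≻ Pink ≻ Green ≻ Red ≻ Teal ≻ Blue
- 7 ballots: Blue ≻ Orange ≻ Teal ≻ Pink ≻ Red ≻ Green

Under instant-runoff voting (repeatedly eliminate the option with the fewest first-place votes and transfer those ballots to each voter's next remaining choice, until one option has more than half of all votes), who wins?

Round 1: Green 5, Pink 0, Orange 3, Teal 9, Blue 19, Red 7. Pink eliminated.
Round 2: Green 5, Orange 3, Teal 9, Blue 19, Red 7. Orange eliminated.
Round 3: Green 8, Teal 9, Blue 19, Red 7. Red eliminated.
Round 4: Green 8, Teal 16, Blue 19. Green eliminated.
Round 5: Teal 24, Blue 19. Teal has a majority (≥22).

Teal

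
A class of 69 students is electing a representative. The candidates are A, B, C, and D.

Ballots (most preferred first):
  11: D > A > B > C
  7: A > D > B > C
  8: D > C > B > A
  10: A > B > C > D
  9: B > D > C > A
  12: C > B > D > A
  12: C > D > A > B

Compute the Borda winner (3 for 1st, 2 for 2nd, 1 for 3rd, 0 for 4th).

A: 11×2 + 7×3 + 8×0 + 10×3 + 9×0 + 12×0 + 12×1 = 85
B: 11×1 + 7×1 + 8×1 + 10×2 + 9×3 + 12×2 + 12×0 = 97
C: 11×0 + 7×0 + 8×2 + 10×1 + 9×1 + 12×3 + 12×3 = 107
D: 11×3 + 7×2 + 8×3 + 10×0 + 9×2 + 12×1 + 12×2 = 125

D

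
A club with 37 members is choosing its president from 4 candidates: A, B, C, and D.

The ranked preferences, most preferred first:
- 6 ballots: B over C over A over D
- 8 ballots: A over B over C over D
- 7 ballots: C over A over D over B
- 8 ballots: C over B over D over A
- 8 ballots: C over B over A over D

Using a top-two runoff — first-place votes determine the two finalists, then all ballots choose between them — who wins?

Round 1 first-place votes: A 8, B 6, C 23, D 0. C and A advance.
Runoff: C is ranked above A on 29 ballots, A above C on 8.

C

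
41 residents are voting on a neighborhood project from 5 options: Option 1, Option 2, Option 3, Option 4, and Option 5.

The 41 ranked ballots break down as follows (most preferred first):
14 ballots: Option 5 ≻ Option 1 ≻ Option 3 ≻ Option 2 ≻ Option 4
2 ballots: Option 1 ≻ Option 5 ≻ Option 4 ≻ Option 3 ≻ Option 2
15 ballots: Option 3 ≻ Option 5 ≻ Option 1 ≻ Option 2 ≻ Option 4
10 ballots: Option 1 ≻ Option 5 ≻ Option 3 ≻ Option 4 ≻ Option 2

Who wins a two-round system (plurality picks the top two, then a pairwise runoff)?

Option 5

Round 1 first-place votes: Option 1 12, Option 2 0, Option 3 15, Option 4 0, Option 5 14. Option 3 and Option 5 advance.
Runoff: Option 3 is ranked above Option 5 on 15 ballots, Option 5 above Option 3 on 26.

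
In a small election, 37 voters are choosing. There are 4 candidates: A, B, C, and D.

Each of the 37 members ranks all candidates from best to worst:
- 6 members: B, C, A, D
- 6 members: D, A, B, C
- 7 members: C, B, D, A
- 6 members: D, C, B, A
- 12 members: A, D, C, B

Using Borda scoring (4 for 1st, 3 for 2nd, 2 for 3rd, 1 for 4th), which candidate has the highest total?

D

A: 6×2 + 6×3 + 7×1 + 6×1 + 12×4 = 91
B: 6×4 + 6×2 + 7×3 + 6×2 + 12×1 = 81
C: 6×3 + 6×1 + 7×4 + 6×3 + 12×2 = 94
D: 6×1 + 6×4 + 7×2 + 6×4 + 12×3 = 104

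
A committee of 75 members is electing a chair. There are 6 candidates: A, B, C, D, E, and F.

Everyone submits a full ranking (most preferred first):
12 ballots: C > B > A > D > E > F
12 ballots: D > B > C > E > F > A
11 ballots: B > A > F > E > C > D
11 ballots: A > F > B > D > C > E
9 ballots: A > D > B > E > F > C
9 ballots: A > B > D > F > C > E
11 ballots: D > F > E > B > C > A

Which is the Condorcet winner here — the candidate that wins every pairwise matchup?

B vs A: 46–29
B vs C: 63–12
B vs D: 43–32
B vs E: 64–11
B vs F: 53–22
B beats every other candidate.

B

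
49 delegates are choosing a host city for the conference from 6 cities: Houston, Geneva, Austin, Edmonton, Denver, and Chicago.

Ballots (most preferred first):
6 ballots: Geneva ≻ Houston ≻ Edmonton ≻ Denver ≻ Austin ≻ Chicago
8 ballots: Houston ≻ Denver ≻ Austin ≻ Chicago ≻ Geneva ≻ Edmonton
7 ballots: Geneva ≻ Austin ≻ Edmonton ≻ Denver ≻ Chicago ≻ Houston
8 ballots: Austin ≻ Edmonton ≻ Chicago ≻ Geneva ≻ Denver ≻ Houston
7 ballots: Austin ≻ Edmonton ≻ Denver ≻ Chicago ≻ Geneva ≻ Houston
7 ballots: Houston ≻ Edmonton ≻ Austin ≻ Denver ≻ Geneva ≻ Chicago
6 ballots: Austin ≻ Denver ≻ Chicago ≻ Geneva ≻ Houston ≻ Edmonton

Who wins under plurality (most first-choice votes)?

First-place votes: Houston 15, Geneva 13, Austin 21, Edmonton 0, Denver 0, Chicago 0.

Austin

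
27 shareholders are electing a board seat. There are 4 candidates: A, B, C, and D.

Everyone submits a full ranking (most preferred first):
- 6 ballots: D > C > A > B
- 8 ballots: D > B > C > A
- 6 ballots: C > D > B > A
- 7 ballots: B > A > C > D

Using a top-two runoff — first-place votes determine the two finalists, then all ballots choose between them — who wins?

D

Round 1 first-place votes: A 0, B 7, C 6, D 14. D and B advance.
Runoff: D is ranked above B on 20 ballots, B above D on 7.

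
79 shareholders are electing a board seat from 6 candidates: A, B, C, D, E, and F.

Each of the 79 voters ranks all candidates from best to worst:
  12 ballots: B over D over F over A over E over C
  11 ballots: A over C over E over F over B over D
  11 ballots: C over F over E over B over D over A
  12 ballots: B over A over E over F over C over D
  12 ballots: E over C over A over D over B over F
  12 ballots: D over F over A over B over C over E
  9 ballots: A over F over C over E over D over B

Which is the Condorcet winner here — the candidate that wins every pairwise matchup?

A vs B: 44–35
A vs C: 56–23
A vs D: 44–35
A vs E: 56–23
A vs F: 44–35
A beats every other candidate.

A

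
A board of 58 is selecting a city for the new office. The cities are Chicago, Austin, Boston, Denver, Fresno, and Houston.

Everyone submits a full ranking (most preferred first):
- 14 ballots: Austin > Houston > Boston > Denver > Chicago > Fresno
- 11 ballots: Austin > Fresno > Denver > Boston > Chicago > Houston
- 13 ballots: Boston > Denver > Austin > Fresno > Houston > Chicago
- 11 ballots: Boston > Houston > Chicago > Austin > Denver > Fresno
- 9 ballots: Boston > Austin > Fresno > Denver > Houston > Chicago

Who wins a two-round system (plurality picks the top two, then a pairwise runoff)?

Boston

Round 1 first-place votes: Chicago 0, Austin 25, Boston 33, Denver 0, Fresno 0, Houston 0. Boston and Austin advance.
Runoff: Boston is ranked above Austin on 33 ballots, Austin above Boston on 25.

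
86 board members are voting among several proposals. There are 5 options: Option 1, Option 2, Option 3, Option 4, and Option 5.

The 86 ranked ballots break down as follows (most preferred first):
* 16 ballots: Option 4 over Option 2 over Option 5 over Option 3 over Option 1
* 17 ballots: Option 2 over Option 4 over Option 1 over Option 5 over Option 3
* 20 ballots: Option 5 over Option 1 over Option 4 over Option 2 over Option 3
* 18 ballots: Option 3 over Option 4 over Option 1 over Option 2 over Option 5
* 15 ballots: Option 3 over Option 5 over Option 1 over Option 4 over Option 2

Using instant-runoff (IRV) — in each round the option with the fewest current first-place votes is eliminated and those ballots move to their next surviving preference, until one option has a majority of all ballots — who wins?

Round 1: Option 1 0, Option 2 17, Option 3 33, Option 4 16, Option 5 20. Option 1 eliminated.
Round 2: Option 2 17, Option 3 33, Option 4 16, Option 5 20. Option 4 eliminated.
Round 3: Option 2 33, Option 3 33, Option 5 20. Option 5 eliminated.
Round 4: Option 2 53, Option 3 33. Option 2 has a majority (≥44).

Option 2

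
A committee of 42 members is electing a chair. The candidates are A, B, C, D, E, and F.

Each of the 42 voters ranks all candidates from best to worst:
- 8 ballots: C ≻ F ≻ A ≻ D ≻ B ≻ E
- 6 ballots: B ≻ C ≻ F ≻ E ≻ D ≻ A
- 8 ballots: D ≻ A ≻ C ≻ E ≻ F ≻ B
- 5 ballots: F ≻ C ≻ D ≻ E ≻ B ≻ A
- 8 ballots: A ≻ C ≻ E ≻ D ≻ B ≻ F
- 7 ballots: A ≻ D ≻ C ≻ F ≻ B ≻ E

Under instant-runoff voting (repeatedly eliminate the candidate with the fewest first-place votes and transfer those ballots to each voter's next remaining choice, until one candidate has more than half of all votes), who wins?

A

Round 1: A 15, B 6, C 8, D 8, E 0, F 5. E eliminated.
Round 2: A 15, B 6, C 8, D 8, F 5. F eliminated.
Round 3: A 15, B 6, C 13, D 8. B eliminated.
Round 4: A 15, C 19, D 8. D eliminated.
Round 5: A 23, C 19. A has a majority (≥22).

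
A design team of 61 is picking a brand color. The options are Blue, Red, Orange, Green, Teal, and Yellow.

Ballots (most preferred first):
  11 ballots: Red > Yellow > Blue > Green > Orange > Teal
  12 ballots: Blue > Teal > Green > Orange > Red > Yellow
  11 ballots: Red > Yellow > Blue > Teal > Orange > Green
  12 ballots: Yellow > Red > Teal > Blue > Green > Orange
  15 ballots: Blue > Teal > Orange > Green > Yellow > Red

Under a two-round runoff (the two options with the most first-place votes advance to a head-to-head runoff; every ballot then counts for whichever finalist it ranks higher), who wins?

Red

Round 1 first-place votes: Blue 27, Red 22, Orange 0, Green 0, Teal 0, Yellow 12. Blue and Red advance.
Runoff: Blue is ranked above Red on 27 ballots, Red above Blue on 34.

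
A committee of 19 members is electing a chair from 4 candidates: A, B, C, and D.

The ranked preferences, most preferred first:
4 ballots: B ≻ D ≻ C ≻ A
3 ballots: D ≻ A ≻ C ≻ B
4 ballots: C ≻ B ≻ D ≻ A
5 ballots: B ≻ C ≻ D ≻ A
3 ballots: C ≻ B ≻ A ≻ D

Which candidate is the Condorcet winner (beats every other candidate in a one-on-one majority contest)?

C vs A: 16–3
C vs B: 10–9
C vs D: 12–7
C beats every other candidate.

C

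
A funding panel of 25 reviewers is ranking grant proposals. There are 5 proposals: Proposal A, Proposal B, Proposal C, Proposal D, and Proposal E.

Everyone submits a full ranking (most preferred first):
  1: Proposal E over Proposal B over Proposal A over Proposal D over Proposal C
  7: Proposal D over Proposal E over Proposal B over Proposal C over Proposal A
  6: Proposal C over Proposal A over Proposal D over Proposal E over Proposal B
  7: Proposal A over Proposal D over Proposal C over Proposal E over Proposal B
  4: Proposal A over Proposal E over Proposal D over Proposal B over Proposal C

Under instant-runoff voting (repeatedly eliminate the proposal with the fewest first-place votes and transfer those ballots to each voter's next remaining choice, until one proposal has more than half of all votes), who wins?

Proposal A

Round 1: Proposal A 11, Proposal B 0, Proposal C 6, Proposal D 7, Proposal E 1. Proposal B eliminated.
Round 2: Proposal A 11, Proposal C 6, Proposal D 7, Proposal E 1. Proposal E eliminated.
Round 3: Proposal A 12, Proposal C 6, Proposal D 7. Proposal C eliminated.
Round 4: Proposal A 18, Proposal D 7. Proposal A has a majority (≥13).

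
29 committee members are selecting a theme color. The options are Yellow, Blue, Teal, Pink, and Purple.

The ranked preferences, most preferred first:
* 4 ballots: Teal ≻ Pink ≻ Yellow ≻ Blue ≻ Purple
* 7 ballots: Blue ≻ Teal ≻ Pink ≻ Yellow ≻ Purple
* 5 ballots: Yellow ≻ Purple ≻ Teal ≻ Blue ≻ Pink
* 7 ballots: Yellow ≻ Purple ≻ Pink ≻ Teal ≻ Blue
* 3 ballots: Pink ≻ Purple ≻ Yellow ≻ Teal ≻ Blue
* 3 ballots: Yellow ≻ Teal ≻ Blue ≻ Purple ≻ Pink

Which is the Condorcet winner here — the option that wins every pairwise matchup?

Yellow vs Blue: 22–7
Yellow vs Teal: 18–11
Yellow vs Pink: 15–14
Yellow vs Purple: 26–3
Yellow beats every other option.

Yellow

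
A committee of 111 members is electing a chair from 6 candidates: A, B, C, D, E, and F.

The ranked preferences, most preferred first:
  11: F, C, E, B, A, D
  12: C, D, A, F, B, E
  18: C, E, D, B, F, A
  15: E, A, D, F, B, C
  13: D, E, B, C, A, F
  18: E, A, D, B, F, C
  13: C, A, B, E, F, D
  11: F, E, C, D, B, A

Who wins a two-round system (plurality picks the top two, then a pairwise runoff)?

Round 1 first-place votes: A 0, B 0, C 43, D 13, E 33, F 22. C and E advance.
Runoff: C is ranked above E on 54 ballots, E above C on 57.

E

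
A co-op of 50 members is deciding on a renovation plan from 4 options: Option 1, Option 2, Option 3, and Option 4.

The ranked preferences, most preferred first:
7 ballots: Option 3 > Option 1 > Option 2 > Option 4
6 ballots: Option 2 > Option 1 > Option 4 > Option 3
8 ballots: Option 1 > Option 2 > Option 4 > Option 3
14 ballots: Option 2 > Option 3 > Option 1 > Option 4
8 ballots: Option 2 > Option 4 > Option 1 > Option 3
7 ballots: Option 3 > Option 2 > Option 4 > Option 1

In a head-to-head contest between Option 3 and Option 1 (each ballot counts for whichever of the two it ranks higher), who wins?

Option 3

Option 3 is ranked above Option 1 on 28 ballots; Option 1 above Option 3 on 22.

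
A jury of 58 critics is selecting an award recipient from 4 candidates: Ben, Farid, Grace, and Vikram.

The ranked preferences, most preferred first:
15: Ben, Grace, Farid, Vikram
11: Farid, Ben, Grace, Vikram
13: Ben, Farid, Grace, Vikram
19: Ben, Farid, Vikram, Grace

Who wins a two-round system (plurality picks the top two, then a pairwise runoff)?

Round 1 first-place votes: Ben 47, Farid 11, Grace 0, Vikram 0. Ben and Farid advance.
Runoff: Ben is ranked above Farid on 47 ballots, Farid above Ben on 11.

Ben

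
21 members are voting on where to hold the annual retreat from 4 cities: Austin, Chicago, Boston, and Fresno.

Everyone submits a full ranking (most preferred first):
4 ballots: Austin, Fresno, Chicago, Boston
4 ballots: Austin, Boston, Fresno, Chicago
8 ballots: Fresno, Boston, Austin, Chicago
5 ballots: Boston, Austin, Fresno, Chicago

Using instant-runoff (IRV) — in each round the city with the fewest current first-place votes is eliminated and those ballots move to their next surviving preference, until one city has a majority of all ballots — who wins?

Austin

Round 1: Austin 8, Chicago 0, Boston 5, Fresno 8. Chicago eliminated.
Round 2: Austin 8, Boston 5, Fresno 8. Boston eliminated.
Round 3: Austin 13, Fresno 8. Austin has a majority (≥11).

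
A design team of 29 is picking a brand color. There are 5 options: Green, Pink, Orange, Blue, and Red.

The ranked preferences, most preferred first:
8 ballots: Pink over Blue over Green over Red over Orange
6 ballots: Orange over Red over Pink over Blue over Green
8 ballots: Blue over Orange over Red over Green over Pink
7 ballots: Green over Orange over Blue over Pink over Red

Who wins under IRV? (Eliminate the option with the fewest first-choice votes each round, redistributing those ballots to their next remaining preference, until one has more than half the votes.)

Blue

Round 1: Green 7, Pink 8, Orange 6, Blue 8, Red 0. Red eliminated.
Round 2: Green 7, Pink 8, Orange 6, Blue 8. Orange eliminated.
Round 3: Green 7, Pink 14, Blue 8. Green eliminated.
Round 4: Pink 14, Blue 15. Blue has a majority (≥15).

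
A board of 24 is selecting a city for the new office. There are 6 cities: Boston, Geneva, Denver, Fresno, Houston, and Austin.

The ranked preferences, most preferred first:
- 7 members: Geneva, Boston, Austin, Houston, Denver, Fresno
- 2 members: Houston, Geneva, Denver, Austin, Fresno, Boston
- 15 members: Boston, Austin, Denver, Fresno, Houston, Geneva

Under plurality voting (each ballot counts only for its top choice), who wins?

Boston

First-place votes: Boston 15, Geneva 7, Denver 0, Fresno 0, Houston 2, Austin 0.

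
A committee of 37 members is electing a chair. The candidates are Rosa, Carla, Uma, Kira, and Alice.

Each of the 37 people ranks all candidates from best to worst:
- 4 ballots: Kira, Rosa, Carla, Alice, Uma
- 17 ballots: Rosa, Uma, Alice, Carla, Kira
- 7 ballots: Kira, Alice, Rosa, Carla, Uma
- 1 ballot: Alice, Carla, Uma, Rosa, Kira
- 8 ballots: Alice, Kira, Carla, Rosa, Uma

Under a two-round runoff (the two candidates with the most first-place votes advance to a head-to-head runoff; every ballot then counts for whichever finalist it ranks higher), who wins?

Round 1 first-place votes: Rosa 17, Carla 0, Uma 0, Kira 11, Alice 9. Rosa and Kira advance.
Runoff: Rosa is ranked above Kira on 18 ballots, Kira above Rosa on 19.

Kira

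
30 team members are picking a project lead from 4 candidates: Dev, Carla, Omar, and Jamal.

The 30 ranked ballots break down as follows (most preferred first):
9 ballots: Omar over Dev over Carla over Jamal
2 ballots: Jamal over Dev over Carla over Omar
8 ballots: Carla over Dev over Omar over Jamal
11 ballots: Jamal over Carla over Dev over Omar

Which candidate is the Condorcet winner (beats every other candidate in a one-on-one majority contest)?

Carla vs Dev: 19–11
Carla vs Omar: 21–9
Carla vs Jamal: 17–13
Carla beats every other candidate.

Carla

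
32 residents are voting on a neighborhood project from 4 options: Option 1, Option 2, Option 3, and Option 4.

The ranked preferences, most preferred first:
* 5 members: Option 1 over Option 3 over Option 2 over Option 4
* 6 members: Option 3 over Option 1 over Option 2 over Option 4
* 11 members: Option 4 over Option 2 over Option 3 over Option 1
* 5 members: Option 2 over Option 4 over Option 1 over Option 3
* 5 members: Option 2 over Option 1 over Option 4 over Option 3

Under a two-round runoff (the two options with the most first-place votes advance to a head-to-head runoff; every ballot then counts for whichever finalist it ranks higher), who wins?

Round 1 first-place votes: Option 1 5, Option 2 10, Option 3 6, Option 4 11. Option 4 and Option 2 advance.
Runoff: Option 4 is ranked above Option 2 on 11 ballots, Option 2 above Option 4 on 21.

Option 2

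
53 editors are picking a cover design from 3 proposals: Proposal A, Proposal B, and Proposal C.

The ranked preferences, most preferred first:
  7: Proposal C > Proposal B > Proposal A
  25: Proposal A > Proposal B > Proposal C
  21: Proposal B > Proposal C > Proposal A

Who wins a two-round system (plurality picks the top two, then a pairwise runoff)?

Round 1 first-place votes: Proposal A 25, Proposal B 21, Proposal C 7. Proposal A and Proposal B advance.
Runoff: Proposal A is ranked above Proposal B on 25 ballots, Proposal B above Proposal A on 28.

Proposal B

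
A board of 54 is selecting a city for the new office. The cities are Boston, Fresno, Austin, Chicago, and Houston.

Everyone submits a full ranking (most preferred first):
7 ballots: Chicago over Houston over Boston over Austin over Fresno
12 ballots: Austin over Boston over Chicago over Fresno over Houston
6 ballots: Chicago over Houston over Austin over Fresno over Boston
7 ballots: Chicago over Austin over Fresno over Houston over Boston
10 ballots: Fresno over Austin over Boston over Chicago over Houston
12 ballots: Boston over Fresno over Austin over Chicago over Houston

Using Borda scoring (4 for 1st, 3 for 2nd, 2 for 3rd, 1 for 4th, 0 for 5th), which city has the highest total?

Austin

Boston: 7×2 + 12×3 + 6×0 + 7×0 + 10×2 + 12×4 = 118
Fresno: 7×0 + 12×1 + 6×1 + 7×2 + 10×4 + 12×3 = 108
Austin: 7×1 + 12×4 + 6×2 + 7×3 + 10×3 + 12×2 = 142
Chicago: 7×4 + 12×2 + 6×4 + 7×4 + 10×1 + 12×1 = 126
Houston: 7×3 + 12×0 + 6×3 + 7×1 + 10×0 + 12×0 = 46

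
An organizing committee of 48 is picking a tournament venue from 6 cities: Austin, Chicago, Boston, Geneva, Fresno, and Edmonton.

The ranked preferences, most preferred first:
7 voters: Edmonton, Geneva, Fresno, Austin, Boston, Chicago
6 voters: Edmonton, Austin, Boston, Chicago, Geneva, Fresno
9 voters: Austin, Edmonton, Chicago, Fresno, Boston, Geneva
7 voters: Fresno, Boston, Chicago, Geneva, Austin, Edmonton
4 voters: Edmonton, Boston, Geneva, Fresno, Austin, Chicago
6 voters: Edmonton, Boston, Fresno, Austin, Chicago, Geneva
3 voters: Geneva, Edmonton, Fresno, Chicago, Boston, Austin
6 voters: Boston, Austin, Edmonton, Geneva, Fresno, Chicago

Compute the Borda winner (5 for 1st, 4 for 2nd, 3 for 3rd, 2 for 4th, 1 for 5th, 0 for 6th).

Austin: 7×2 + 6×4 + 9×5 + 7×1 + 4×1 + 6×2 + 3×0 + 6×4 = 130
Chicago: 7×0 + 6×2 + 9×3 + 7×3 + 4×0 + 6×1 + 3×2 + 6×0 = 72
Boston: 7×1 + 6×3 + 9×1 + 7×4 + 4×4 + 6×4 + 3×1 + 6×5 = 135
Geneva: 7×4 + 6×1 + 9×0 + 7×2 + 4×3 + 6×0 + 3×5 + 6×2 = 87
Fresno: 7×3 + 6×0 + 9×2 + 7×5 + 4×2 + 6×3 + 3×3 + 6×1 = 115
Edmonton: 7×5 + 6×5 + 9×4 + 7×0 + 4×5 + 6×5 + 3×4 + 6×3 = 181

Edmonton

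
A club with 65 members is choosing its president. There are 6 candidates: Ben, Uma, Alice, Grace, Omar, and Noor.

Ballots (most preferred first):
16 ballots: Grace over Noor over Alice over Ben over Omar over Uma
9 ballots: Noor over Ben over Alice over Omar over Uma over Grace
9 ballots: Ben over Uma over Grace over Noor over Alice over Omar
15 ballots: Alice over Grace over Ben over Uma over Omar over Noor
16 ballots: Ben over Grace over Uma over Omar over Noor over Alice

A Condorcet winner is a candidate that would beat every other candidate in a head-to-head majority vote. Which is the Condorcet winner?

Ben vs Uma: 65–0
Ben vs Alice: 34–31
Ben vs Grace: 34–31
Ben vs Omar: 65–0
Ben vs Noor: 40–25
Ben beats every other candidate.

Ben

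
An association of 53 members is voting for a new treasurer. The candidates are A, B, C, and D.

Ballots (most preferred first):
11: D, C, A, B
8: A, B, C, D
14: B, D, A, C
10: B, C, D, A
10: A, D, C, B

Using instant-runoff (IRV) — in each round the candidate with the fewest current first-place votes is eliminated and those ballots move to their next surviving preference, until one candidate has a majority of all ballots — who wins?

Round 1: A 18, B 24, C 0, D 11. C eliminated.
Round 2: A 18, B 24, D 11. D eliminated.
Round 3: A 29, B 24. A has a majority (≥27).

A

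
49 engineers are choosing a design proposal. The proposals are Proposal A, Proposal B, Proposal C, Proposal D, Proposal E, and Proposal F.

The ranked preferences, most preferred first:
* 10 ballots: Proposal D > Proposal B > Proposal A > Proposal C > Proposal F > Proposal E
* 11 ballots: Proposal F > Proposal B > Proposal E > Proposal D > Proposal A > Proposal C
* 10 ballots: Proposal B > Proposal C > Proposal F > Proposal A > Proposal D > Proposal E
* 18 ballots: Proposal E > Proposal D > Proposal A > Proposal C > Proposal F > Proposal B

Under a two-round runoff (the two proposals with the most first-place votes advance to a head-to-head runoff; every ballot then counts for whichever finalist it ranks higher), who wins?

Round 1 first-place votes: Proposal A 0, Proposal B 10, Proposal C 0, Proposal D 10, Proposal E 18, Proposal F 11. Proposal E and Proposal F advance.
Runoff: Proposal E is ranked above Proposal F on 18 ballots, Proposal F above Proposal E on 31.

Proposal F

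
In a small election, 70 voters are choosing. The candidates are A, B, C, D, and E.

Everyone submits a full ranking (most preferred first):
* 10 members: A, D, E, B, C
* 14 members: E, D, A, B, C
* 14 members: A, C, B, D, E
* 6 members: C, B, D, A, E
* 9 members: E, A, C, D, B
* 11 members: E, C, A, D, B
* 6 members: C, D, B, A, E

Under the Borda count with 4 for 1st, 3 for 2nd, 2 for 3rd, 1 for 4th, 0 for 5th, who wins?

A

A: 10×4 + 14×2 + 14×4 + 6×1 + 9×3 + 11×2 + 6×1 = 185
B: 10×1 + 14×1 + 14×2 + 6×3 + 9×0 + 11×0 + 6×2 = 82
C: 10×0 + 14×0 + 14×3 + 6×4 + 9×2 + 11×3 + 6×4 = 141
D: 10×3 + 14×3 + 14×1 + 6×2 + 9×1 + 11×1 + 6×3 = 136
E: 10×2 + 14×4 + 14×0 + 6×0 + 9×4 + 11×4 + 6×0 = 156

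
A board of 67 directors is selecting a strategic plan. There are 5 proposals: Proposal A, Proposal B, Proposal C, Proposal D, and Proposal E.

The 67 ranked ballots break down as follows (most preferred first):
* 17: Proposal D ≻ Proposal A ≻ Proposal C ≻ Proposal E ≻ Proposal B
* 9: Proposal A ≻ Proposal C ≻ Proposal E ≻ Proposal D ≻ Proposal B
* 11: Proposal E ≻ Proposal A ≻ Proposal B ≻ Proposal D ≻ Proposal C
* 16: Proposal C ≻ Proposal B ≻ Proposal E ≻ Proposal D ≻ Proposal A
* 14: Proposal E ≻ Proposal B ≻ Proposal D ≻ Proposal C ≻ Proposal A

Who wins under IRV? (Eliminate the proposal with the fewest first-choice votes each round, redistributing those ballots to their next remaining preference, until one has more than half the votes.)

Round 1: Proposal A 9, Proposal B 0, Proposal C 16, Proposal D 17, Proposal E 25. Proposal B eliminated.
Round 2: Proposal A 9, Proposal C 16, Proposal D 17, Proposal E 25. Proposal A eliminated.
Round 3: Proposal C 25, Proposal D 17, Proposal E 25. Proposal D eliminated.
Round 4: Proposal C 42, Proposal E 25. Proposal C has a majority (≥34).

Proposal C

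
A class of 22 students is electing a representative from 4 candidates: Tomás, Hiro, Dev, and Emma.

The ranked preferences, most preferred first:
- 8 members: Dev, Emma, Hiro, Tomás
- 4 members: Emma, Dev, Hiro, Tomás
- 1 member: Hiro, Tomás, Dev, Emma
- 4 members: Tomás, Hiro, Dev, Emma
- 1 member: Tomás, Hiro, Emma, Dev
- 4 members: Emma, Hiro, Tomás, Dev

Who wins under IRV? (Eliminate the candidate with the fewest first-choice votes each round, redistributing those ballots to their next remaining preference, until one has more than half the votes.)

Round 1: Tomás 5, Hiro 1, Dev 8, Emma 8. Hiro eliminated.
Round 2: Tomás 6, Dev 8, Emma 8. Tomás eliminated.
Round 3: Dev 13, Emma 9. Dev has a majority (≥12).

Dev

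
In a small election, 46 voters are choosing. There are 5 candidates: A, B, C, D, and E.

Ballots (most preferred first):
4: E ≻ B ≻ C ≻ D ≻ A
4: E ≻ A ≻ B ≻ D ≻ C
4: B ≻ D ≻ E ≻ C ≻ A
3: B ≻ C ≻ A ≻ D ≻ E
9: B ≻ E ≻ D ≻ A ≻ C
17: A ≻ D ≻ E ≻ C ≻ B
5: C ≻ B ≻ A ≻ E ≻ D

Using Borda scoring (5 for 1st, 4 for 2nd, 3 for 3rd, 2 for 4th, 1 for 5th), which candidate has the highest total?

A: 4×1 + 4×4 + 4×1 + 3×3 + 9×2 + 17×5 + 5×3 = 151
B: 4×4 + 4×3 + 4×5 + 3×5 + 9×5 + 17×1 + 5×4 = 145
C: 4×3 + 4×1 + 4×2 + 3×4 + 9×1 + 17×2 + 5×5 = 104
D: 4×2 + 4×2 + 4×4 + 3×2 + 9×3 + 17×4 + 5×1 = 138
E: 4×5 + 4×5 + 4×3 + 3×1 + 9×4 + 17×3 + 5×2 = 152

E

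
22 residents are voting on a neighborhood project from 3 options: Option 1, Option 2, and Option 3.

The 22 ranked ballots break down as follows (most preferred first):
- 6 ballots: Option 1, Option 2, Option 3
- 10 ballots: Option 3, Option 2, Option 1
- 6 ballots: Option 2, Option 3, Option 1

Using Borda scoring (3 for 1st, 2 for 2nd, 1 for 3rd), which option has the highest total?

Option 2

Option 1: 6×3 + 10×1 + 6×1 = 34
Option 2: 6×2 + 10×2 + 6×3 = 50
Option 3: 6×1 + 10×3 + 6×2 = 48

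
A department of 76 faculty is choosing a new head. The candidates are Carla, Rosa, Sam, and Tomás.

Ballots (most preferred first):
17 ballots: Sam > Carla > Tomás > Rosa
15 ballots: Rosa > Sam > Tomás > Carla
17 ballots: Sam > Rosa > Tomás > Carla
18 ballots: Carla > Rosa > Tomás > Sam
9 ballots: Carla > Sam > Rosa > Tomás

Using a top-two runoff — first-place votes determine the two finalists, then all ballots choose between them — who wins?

Round 1 first-place votes: Carla 27, Rosa 15, Sam 34, Tomás 0. Sam and Carla advance.
Runoff: Sam is ranked above Carla on 49 ballots, Carla above Sam on 27.

Sam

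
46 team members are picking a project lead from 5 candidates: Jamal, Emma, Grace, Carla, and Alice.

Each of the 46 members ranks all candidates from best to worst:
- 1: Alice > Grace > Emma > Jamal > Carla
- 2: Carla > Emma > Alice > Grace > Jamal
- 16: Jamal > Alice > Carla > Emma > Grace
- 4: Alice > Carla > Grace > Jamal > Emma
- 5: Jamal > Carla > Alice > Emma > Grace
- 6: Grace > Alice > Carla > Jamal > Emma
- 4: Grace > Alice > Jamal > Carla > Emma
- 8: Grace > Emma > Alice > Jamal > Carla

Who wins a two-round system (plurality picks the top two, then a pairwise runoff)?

Grace

Round 1 first-place votes: Jamal 21, Emma 0, Grace 18, Carla 2, Alice 5. Jamal and Grace advance.
Runoff: Jamal is ranked above Grace on 21 ballots, Grace above Jamal on 25.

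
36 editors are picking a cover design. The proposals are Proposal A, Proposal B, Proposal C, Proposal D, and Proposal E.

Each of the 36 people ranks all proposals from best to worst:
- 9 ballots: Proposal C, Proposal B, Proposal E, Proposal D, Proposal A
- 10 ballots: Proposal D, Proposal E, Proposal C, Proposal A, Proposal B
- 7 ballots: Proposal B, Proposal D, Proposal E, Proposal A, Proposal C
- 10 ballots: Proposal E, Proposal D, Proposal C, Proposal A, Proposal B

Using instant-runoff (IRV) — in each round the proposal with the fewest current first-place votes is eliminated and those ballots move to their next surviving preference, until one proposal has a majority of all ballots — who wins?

Proposal E

Round 1: Proposal A 0, Proposal B 7, Proposal C 9, Proposal D 10, Proposal E 10. Proposal A eliminated.
Round 2: Proposal B 7, Proposal C 9, Proposal D 10, Proposal E 10. Proposal B eliminated.
Round 3: Proposal C 9, Proposal D 17, Proposal E 10. Proposal C eliminated.
Round 4: Proposal D 17, Proposal E 19. Proposal E has a majority (≥19).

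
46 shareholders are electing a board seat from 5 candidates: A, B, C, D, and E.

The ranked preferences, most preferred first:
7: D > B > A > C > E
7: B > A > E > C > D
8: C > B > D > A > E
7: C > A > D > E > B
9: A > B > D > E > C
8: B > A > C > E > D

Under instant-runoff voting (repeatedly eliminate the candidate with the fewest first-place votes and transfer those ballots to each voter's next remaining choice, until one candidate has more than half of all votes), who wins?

B

Round 1: A 9, B 15, C 15, D 7, E 0. E eliminated.
Round 2: A 9, B 15, C 15, D 7. D eliminated.
Round 3: A 9, B 22, C 15. A eliminated.
Round 4: B 31, C 15. B has a majority (≥24).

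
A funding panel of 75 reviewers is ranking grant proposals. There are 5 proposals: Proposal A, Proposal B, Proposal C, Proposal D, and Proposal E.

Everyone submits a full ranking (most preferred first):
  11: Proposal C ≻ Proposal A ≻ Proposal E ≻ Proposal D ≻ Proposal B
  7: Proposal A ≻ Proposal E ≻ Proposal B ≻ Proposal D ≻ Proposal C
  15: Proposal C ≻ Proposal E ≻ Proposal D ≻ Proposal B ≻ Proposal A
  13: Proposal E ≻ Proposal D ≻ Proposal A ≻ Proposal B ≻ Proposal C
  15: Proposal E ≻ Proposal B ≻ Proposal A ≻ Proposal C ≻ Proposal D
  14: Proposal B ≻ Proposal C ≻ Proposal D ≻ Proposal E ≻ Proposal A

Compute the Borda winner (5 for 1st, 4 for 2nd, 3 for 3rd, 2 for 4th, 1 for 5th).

Proposal E

Proposal A: 11×4 + 7×5 + 15×1 + 13×3 + 15×3 + 14×1 = 192
Proposal B: 11×1 + 7×3 + 15×2 + 13×2 + 15×4 + 14×5 = 218
Proposal C: 11×5 + 7×1 + 15×5 + 13×1 + 15×2 + 14×4 = 236
Proposal D: 11×2 + 7×2 + 15×3 + 13×4 + 15×1 + 14×3 = 190
Proposal E: 11×3 + 7×4 + 15×4 + 13×5 + 15×5 + 14×2 = 289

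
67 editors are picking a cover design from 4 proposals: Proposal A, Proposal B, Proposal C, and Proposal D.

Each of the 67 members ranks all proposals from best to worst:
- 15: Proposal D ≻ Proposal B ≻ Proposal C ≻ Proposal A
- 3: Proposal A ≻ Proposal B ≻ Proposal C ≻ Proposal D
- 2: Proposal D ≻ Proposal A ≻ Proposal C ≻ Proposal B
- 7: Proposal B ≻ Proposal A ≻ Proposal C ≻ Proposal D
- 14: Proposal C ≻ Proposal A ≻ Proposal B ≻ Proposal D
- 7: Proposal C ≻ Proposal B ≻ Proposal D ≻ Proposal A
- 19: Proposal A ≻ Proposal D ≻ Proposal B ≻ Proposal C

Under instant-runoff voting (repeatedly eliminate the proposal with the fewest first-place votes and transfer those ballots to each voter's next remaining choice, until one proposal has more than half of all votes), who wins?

Round 1: Proposal A 22, Proposal B 7, Proposal C 21, Proposal D 17. Proposal B eliminated.
Round 2: Proposal A 29, Proposal C 21, Proposal D 17. Proposal D eliminated.
Round 3: Proposal A 31, Proposal C 36. Proposal C has a majority (≥34).

Proposal C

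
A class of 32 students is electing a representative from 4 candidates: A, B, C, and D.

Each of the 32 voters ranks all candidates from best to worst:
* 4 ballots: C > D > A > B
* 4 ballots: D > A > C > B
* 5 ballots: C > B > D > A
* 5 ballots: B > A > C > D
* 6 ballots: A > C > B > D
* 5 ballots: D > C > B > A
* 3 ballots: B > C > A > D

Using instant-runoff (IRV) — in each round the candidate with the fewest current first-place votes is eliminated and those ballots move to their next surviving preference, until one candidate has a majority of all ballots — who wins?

C

Round 1: A 6, B 8, C 9, D 9. A eliminated.
Round 2: B 8, C 15, D 9. B eliminated.
Round 3: C 23, D 9. C has a majority (≥17).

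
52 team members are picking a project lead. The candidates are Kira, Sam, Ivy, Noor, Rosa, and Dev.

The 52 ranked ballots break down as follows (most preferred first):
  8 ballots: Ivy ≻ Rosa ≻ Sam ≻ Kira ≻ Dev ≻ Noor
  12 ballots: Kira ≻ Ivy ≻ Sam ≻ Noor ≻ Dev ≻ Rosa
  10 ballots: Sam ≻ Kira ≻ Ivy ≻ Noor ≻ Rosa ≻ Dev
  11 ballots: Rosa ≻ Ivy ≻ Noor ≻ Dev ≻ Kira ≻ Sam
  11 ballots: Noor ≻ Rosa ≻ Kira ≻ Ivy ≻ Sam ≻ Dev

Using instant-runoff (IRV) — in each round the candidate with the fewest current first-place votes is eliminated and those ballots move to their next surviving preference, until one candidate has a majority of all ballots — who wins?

Round 1: Kira 12, Sam 10, Ivy 8, Noor 11, Rosa 11, Dev 0. Dev eliminated.
Round 2: Kira 12, Sam 10, Ivy 8, Noor 11, Rosa 11. Ivy eliminated.
Round 3: Kira 12, Sam 10, Noor 11, Rosa 19. Sam eliminated.
Round 4: Kira 22, Noor 11, Rosa 19. Noor eliminated.
Round 5: Kira 22, Rosa 30. Rosa has a majority (≥27).

Rosa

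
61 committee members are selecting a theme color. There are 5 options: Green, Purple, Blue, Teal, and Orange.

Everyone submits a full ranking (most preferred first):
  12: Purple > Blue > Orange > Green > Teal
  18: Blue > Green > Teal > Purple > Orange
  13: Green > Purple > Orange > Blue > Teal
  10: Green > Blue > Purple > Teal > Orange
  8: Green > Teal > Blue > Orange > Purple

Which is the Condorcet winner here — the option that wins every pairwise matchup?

Green

Green vs Purple: 49–12
Green vs Blue: 31–30
Green vs Teal: 61–0
Green vs Orange: 49–12
Green beats every other option.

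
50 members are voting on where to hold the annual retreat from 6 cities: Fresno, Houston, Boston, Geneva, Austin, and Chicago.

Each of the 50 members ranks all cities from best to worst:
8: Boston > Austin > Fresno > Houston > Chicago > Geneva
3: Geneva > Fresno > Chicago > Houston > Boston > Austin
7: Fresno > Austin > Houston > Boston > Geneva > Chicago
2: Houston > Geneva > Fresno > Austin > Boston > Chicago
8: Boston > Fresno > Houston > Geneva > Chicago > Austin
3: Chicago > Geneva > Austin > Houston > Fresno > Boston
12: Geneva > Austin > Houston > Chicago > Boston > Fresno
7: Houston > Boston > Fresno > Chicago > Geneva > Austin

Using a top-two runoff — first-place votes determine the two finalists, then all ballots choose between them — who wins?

Boston

Round 1 first-place votes: Fresno 7, Houston 9, Boston 16, Geneva 15, Austin 0, Chicago 3. Boston and Geneva advance.
Runoff: Boston is ranked above Geneva on 30 ballots, Geneva above Boston on 20.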